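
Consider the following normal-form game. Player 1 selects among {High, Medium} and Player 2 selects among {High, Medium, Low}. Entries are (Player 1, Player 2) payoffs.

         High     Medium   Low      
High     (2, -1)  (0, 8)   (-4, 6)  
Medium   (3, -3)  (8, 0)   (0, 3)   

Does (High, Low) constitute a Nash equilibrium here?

No

Holding Player 2 at Low: Player 1 gets -4 from High but could get 0 by switching to Medium. Player 1 has a profitable deviation.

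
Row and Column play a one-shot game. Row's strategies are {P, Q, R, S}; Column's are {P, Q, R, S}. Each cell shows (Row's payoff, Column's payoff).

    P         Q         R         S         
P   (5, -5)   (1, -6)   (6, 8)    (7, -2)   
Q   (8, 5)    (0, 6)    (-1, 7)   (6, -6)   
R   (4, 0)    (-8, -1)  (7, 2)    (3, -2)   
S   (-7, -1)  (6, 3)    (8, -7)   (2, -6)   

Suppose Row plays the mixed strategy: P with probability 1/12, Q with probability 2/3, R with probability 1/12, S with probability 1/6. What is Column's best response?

R

Column's best reply maximizes expected payoff against the mix.
P: (1/12)·(-5) + (2/3)·5 + (1/12)·0 + (1/6)·(-1) = 11/4
Q: (1/12)·(-6) + (2/3)·6 + (1/12)·(-1) + (1/6)·3 = 47/12
R: (1/12)·8 + (2/3)·7 + (1/12)·2 + (1/6)·(-7) = 13/3
S: (1/12)·(-2) + (2/3)·(-6) + (1/12)·(-2) + (1/6)·(-6) = -16/3
Highest expected payoff is 13/3, from R.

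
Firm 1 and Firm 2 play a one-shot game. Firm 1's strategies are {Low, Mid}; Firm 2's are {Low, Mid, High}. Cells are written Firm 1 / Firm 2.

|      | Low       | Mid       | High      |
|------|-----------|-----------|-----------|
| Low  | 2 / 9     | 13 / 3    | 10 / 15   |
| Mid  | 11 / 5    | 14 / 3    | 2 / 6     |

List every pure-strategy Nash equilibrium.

(Low, High)

Find each player's best response to every opponent strategy; NE are the intersections.
Firm 1's best responses — vs Low: Mid (payoff 11); vs Mid: Mid (payoff 14); vs High: Low (payoff 10).
Firm 2's best responses — vs Low: High (payoff 15); vs Mid: High (payoff 6).
The only mutual best response is (Low, High); neither player gains by switching there.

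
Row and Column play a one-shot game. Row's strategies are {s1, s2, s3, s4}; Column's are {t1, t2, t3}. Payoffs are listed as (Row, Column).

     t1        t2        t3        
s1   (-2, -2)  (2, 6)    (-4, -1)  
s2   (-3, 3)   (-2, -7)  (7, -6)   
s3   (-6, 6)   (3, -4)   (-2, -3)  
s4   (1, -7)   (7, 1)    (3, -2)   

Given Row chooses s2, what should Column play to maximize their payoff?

t1

With Row fixed at s2, Column's payoffs are: t1 → 3, t2 → -7, t3 → -6.
The maximum is 3, achieved by t1.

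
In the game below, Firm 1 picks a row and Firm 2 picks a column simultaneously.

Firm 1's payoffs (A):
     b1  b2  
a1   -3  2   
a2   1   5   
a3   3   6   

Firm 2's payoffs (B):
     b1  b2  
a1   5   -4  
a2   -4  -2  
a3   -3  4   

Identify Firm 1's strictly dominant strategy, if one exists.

a3

Check whether one of Firm 1's strategies beats all alternatives regardless of what the opponent does.
a3 strictly dominates: vs b1: 3 > each of {-3, 1}; vs b2: 6 > each of {2, 5}.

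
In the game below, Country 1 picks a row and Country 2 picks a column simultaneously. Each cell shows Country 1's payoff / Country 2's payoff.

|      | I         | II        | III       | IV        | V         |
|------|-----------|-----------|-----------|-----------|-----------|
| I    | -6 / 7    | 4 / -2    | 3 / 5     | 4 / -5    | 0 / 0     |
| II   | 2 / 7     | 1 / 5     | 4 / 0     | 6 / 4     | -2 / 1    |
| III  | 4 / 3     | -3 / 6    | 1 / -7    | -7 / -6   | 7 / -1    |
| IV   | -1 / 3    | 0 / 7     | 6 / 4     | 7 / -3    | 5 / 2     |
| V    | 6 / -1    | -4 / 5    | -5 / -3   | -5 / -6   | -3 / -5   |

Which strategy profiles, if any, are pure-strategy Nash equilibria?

Check mutual best responses: a cell is a NE iff neither player can gain by unilaterally deviating.
Country 1's best responses — vs I: V (payoff 6); vs II: I (payoff 4); vs III: IV (payoff 6); vs IV: IV (payoff 7); vs V: III (payoff 7).
Country 2's best responses — vs I: I (payoff 7); vs II: I (payoff 7); vs III: II (payoff 6); vs IV: II (payoff 7); vs V: II (payoff 5).
No cell has both players best-responding. For instance, Country 1's best reply to III is IV, but against IV Country 2 prefers II over III.

There is no pure-strategy Nash equilibrium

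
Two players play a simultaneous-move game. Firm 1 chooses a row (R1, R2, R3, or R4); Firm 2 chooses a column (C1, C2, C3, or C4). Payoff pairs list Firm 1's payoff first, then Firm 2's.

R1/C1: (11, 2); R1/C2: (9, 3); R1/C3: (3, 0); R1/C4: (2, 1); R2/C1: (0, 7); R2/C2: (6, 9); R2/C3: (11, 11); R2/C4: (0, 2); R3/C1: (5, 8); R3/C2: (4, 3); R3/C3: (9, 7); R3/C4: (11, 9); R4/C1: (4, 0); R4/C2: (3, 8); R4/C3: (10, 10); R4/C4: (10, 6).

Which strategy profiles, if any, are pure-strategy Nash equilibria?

(R1, C2), (R2, C3), and (R3, C4)

Find each player's best response to every opponent strategy; NE are the intersections.
Firm 1's best responses — vs C1: R1 (payoff 11); vs C2: R1 (payoff 9); vs C3: R2 (payoff 11); vs C4: R3 (payoff 11).
Firm 2's best responses — vs R1: C2 (payoff 3); vs R2: C3 (payoff 11); vs R3: C4 (payoff 9); vs R4: C3 (payoff 10).
Mutual best responses occur at (R1, C2), (R2, C3), and (R3, C4); at each, neither player gains by switching.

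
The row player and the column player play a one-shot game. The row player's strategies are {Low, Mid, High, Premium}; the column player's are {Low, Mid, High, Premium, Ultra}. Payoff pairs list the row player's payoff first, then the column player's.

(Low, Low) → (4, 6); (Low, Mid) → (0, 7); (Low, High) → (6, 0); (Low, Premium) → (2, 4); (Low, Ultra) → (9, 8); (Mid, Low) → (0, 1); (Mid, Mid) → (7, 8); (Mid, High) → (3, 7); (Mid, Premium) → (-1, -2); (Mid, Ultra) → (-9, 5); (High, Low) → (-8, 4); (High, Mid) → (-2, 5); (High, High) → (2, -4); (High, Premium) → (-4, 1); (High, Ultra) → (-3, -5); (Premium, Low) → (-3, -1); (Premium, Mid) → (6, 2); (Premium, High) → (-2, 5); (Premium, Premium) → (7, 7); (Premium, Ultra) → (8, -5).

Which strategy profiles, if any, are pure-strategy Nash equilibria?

(Low, Ultra), (Mid, Mid), and (Premium, Premium)

Find each player's best response to every opponent strategy; NE are the intersections.
The row player's best responses — vs Low: Low (payoff 4); vs Mid: Mid (payoff 7); vs High: Low (payoff 6); vs Premium: Premium (payoff 7); vs Ultra: Low (payoff 9).
The column player's best responses — vs Low: Ultra (payoff 8); vs Mid: Mid (payoff 8); vs High: Mid (payoff 5); vs Premium: Premium (payoff 7).
Mutual best responses occur at (Low, Ultra), (Mid, Mid), and (Premium, Premium); at each, neither player gains by switching.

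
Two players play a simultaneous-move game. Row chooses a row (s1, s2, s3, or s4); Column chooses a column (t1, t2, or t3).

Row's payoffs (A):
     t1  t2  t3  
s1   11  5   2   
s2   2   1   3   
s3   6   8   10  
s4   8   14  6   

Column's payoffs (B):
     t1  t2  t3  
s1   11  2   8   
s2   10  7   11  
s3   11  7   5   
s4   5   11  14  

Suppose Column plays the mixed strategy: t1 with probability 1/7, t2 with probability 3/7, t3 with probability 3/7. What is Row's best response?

Compute Row's expected payoff from each pure strategy against the given mix.
s1: (1/7)·11 + (3/7)·5 + (3/7)·2 = 32/7
s2: (1/7)·2 + (3/7)·1 + (3/7)·3 = 2
s3: (1/7)·6 + (3/7)·8 + (3/7)·10 = 60/7
s4: (1/7)·8 + (3/7)·14 + (3/7)·6 = 68/7
Highest expected payoff is 68/7, from s4.

s4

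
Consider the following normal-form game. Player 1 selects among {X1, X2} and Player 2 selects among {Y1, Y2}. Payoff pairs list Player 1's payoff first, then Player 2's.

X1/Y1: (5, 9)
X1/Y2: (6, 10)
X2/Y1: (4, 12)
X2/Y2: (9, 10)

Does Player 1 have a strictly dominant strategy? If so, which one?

Check whether one of Player 1's strategies beats all alternatives regardless of what the opponent does.
X1 is not dominant: against Y2, X2 gives 9 > 6.
X2 is not dominant: against Y1, X1 gives 5 > 4.
No single strategy is best against every opponent action.

No strictly dominant strategy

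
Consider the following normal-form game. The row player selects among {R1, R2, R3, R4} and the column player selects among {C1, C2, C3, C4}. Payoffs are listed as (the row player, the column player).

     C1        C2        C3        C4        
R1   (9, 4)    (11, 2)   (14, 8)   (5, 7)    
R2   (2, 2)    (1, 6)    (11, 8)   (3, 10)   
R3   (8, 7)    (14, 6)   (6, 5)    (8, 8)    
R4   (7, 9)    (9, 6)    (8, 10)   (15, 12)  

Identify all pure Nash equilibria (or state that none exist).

Find each player's best response to every opponent strategy; NE are the intersections.
The row player's best responses — vs C1: R1 (payoff 9); vs C2: R3 (payoff 14); vs C3: R1 (payoff 14); vs C4: R4 (payoff 15).
The column player's best responses — vs R1: C3 (payoff 8); vs R2: C4 (payoff 10); vs R3: C4 (payoff 8); vs R4: C4 (payoff 12).
Mutual best responses occur at (R1, C3) and (R4, C4); at each, neither player gains by switching.

(R1, C3) and (R4, C4)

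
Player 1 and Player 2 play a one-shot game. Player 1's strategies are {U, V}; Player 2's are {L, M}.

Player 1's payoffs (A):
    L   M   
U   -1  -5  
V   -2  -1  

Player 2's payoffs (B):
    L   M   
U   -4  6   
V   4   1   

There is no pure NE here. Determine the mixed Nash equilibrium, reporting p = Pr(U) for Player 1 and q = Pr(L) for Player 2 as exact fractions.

In a mixed NE each player is indifferent between their pure strategies, so the opponent's mix sets the indifference.
Player 2 indifferent between L and M: p·(-4) + (1−p)·4 = p·6 + (1−p)·1 ⟹ 4 + (-8)p = 1 + 5p ⟹ p = 3/13.
Player 1 indifferent between U and V: q·(-1) + (1−q)·(-5) = q·(-2) + (1−q)·(-1) ⟹ (-5) + 4q = (-1) + (-1)q ⟹ q = 4/5.

p = 3/13, q = 4/5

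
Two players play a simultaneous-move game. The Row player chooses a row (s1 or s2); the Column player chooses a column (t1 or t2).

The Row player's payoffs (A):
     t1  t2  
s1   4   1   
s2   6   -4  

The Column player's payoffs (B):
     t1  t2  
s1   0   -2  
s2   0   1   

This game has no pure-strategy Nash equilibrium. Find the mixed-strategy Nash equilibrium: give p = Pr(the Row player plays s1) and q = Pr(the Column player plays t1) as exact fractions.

p = 1/3, q = 5/7

Each player's mixing probability is pinned down by making the *other* player indifferent.
The Column player indifferent between t1 and t2: p·0 + (1−p)·0 = p·(-2) + (1−p)·1 ⟹ 0 + 0p = 1 + (-3)p ⟹ p = 1/3.
The Row player indifferent between s1 and s2: q·4 + (1−q)·1 = q·6 + (1−q)·(-4) ⟹ 1 + 3q = (-4) + 10q ⟹ q = 5/7.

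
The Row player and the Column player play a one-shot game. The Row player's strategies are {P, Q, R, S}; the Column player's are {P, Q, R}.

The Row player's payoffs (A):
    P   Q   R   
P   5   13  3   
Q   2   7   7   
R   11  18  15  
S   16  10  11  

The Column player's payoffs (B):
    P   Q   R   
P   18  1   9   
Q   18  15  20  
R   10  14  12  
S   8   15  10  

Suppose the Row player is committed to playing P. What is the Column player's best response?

P

With the Row player fixed at P, the Column player's payoffs are: P → 18, Q → 1, R → 9.
The maximum is 18, achieved by P.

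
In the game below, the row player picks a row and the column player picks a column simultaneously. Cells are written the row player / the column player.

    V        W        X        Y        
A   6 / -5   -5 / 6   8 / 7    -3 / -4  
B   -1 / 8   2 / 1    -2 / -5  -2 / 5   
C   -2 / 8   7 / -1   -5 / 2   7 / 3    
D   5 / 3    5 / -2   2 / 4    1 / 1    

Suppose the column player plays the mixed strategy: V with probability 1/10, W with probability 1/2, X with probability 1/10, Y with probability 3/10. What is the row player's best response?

Compute the row player's expected payoff from each pure strategy against the given mix.
A: (1/10)·6 + (1/2)·(-5) + (1/10)·8 + (3/10)·(-3) = -2
B: (1/10)·(-1) + (1/2)·2 + (1/10)·(-2) + (3/10)·(-2) = 1/10
C: (1/10)·(-2) + (1/2)·7 + (1/10)·(-5) + (3/10)·7 = 49/10
D: (1/10)·5 + (1/2)·5 + (1/10)·2 + (3/10)·1 = 7/2
Highest expected payoff is 49/10, from C.

C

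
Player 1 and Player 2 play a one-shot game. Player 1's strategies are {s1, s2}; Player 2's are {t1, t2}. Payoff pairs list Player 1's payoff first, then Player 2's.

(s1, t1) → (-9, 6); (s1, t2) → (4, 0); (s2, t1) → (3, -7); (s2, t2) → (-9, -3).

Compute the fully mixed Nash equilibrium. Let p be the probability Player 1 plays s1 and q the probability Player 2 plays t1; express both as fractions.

In a mixed NE each player is indifferent between their pure strategies, so the opponent's mix sets the indifference.
Player 2 indifferent between t1 and t2: p·6 + (1−p)·(-7) = p·0 + (1−p)·(-3) ⟹ (-7) + 13p = (-3) + 3p ⟹ p = 2/5.
Player 1 indifferent between s1 and s2: q·(-9) + (1−q)·4 = q·3 + (1−q)·(-9) ⟹ 4 + (-13)q = (-9) + 12q ⟹ q = 13/25.

p = 2/5, q = 13/25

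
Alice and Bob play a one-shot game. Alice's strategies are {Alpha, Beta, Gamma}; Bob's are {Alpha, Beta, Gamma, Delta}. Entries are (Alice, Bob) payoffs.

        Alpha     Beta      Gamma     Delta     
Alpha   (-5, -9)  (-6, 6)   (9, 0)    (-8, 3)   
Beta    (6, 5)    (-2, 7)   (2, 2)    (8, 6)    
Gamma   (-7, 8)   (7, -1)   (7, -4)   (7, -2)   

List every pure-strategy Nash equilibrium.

No pure-strategy Nash equilibrium

A profile is a Nash equilibrium when each player is best-responding to the other.
Alice's best responses — vs Alpha: Beta (payoff 6); vs Beta: Gamma (payoff 7); vs Gamma: Alpha (payoff 9); vs Delta: Beta (payoff 8).
Bob's best responses — vs Alpha: Beta (payoff 6); vs Beta: Beta (payoff 7); vs Gamma: Alpha (payoff 8).
No cell has both players best-responding. For instance, Alice's best reply to Delta is Beta, but against Beta Bob prefers Beta over Delta.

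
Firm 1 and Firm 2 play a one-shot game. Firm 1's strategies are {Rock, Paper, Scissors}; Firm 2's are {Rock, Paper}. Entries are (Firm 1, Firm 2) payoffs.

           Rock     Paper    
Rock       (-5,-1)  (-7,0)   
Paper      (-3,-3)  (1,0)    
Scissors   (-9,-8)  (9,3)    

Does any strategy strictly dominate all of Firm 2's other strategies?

Check whether one of Firm 2's strategies beats all alternatives regardless of what the opponent does.
Paper strictly dominates: vs Rock: 0 > -1; vs Paper: 0 > -3; vs Scissors: 3 > -8.

Paper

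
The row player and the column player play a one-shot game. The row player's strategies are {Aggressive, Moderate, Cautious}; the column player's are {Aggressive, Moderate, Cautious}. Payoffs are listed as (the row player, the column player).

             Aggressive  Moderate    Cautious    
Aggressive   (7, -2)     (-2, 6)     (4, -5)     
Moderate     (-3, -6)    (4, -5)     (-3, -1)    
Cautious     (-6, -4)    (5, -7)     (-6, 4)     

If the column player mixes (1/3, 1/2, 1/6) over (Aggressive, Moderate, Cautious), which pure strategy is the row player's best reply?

Compute the row player's expected payoff from each pure strategy against the given mix.
Aggressive: (1/3)·7 + (1/2)·(-2) + (1/6)·4 = 2
Moderate: (1/3)·(-3) + (1/2)·4 + (1/6)·(-3) = 1/2
Cautious: (1/3)·(-6) + (1/2)·5 + (1/6)·(-6) = -1/2
Highest expected payoff is 2, from Aggressive.

Aggressive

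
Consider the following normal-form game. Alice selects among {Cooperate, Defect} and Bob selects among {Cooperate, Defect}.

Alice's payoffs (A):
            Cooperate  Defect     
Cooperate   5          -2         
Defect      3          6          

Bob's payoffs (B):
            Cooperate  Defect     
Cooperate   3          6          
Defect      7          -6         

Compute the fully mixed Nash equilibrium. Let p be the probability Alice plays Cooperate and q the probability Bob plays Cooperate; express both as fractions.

p = 13/16, q = 4/5

Each player's mixing probability is pinned down by making the *other* player indifferent.
Bob indifferent between Cooperate and Defect: p·3 + (1−p)·7 = p·6 + (1−p)·(-6) ⟹ 7 + (-4)p = (-6) + 12p ⟹ p = 13/16.
Alice indifferent between Cooperate and Defect: q·5 + (1−q)·(-2) = q·3 + (1−q)·6 ⟹ (-2) + 7q = 6 + (-3)q ⟹ q = 4/5.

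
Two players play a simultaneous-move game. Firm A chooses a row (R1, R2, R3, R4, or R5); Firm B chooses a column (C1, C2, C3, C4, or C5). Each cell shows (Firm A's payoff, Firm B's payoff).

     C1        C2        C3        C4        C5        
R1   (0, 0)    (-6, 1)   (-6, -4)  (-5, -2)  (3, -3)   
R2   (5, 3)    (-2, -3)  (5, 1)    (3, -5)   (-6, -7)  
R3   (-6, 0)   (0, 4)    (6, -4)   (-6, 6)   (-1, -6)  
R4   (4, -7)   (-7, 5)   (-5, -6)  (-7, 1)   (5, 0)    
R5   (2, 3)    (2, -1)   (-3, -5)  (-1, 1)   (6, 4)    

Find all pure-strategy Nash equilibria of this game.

(R2, C1) and (R5, C5)

Check mutual best responses: a cell is a NE iff neither player can gain by unilaterally deviating.
Firm A's best responses — vs C1: R2 (payoff 5); vs C2: R5 (payoff 2); vs C3: R3 (payoff 6); vs C4: R2 (payoff 3); vs C5: R5 (payoff 6).
Firm B's best responses — vs R1: C2 (payoff 1); vs R2: C1 (payoff 3); vs R3: C4 (payoff 6); vs R4: C2 (payoff 5); vs R5: C5 (payoff 4).
Mutual best responses occur at (R2, C1) and (R5, C5); at each, neither player gains by switching.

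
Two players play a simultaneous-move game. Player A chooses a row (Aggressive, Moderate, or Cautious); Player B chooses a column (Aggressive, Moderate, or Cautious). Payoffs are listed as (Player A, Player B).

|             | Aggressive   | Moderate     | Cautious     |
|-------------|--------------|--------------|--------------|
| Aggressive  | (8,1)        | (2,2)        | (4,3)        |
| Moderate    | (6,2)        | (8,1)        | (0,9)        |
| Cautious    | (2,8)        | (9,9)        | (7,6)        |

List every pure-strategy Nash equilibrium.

Find each player's best response to every opponent strategy; NE are the intersections.
Player A's best responses — vs Aggressive: Aggressive (payoff 8); vs Moderate: Cautious (payoff 9); vs Cautious: Cautious (payoff 7).
Player B's best responses — vs Aggressive: Cautious (payoff 3); vs Moderate: Cautious (payoff 9); vs Cautious: Moderate (payoff 9).
The only mutual best response is (Cautious, Moderate); neither player gains by switching there.

(Cautious, Moderate)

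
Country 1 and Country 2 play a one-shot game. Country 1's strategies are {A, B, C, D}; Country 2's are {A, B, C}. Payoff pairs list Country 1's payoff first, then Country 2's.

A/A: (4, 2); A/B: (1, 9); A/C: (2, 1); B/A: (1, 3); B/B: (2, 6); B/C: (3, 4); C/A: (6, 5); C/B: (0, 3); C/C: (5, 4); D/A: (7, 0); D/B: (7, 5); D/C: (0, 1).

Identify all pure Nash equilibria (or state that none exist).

(D, B)

A profile is a Nash equilibrium when each player is best-responding to the other.
Country 1's best responses — vs A: D (payoff 7); vs B: D (payoff 7); vs C: C (payoff 5).
Country 2's best responses — vs A: B (payoff 9); vs B: B (payoff 6); vs C: A (payoff 5); vs D: B (payoff 5).
The only mutual best response is (D, B); neither player gains by switching there.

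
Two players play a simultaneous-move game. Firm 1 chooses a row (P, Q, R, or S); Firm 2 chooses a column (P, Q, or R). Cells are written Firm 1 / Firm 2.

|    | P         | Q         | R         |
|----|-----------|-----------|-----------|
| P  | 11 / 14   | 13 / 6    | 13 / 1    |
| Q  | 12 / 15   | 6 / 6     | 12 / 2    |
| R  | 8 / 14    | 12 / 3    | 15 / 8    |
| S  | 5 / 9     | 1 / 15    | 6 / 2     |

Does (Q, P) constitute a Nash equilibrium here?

Holding Firm 2 at P: Firm 1 gets 12 from Q, versus 11 from P, 8 from R, 5 from S. No profitable deviation for Firm 1.
Holding Firm 1 at Q: Firm 2 gets 15 from P, versus 6 from Q, 2 from R. No profitable deviation for Firm 2 either.

Yes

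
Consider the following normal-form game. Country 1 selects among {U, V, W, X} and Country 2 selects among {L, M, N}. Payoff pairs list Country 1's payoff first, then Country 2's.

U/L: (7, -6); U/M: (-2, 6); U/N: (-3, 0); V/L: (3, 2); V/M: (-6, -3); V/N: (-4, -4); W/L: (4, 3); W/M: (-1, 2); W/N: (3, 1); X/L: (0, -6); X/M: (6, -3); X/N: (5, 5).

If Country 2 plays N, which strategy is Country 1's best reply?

X

With Country 2 fixed at N, Country 1's payoffs are: U → -3, V → -4, W → 3, X → 5.
The maximum is 5, achieved by X.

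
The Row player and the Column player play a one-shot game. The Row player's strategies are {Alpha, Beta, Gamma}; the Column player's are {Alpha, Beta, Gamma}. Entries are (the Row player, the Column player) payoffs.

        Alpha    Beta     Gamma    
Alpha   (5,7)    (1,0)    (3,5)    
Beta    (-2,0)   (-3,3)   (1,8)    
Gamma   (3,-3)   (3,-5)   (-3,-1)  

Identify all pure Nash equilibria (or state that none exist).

Check mutual best responses: a cell is a NE iff neither player can gain by unilaterally deviating.
The Row player's best responses — vs Alpha: Alpha (payoff 5); vs Beta: Gamma (payoff 3); vs Gamma: Alpha (payoff 3).
The Column player's best responses — vs Alpha: Alpha (payoff 7); vs Beta: Gamma (payoff 8); vs Gamma: Gamma (payoff -1).
The only mutual best response is (Alpha, Alpha); neither player gains by switching there.

(Alpha, Alpha)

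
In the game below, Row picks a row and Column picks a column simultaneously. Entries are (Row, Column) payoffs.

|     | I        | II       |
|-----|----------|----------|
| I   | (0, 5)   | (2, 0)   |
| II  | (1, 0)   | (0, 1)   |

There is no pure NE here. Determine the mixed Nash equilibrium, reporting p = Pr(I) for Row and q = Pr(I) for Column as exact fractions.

Each player's mixing probability is pinned down by making the *other* player indifferent.
Column indifferent between I and II: p·5 + (1−p)·0 = p·0 + (1−p)·1 ⟹ 0 + 5p = 1 + (-1)p ⟹ p = 1/6.
Row indifferent between I and II: q·0 + (1−q)·2 = q·1 + (1−q)·0 ⟹ 2 + (-2)q = 0 + 1q ⟹ q = 2/3.

p = 1/6, q = 2/3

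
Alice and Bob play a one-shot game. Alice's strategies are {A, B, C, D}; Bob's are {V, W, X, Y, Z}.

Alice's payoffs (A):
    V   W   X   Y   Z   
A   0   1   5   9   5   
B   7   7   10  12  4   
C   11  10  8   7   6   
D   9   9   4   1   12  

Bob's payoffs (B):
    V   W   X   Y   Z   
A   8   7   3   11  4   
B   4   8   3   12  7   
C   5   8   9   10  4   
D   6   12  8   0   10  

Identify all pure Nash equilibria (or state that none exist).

A profile is a Nash equilibrium when each player is best-responding to the other.
Alice's best responses — vs V: C (payoff 11); vs W: C (payoff 10); vs X: B (payoff 10); vs Y: B (payoff 12); vs Z: D (payoff 12).
Bob's best responses — vs A: Y (payoff 11); vs B: Y (payoff 12); vs C: Y (payoff 10); vs D: W (payoff 12).
The only mutual best response is (B, Y); neither player gains by switching there.

(B, Y)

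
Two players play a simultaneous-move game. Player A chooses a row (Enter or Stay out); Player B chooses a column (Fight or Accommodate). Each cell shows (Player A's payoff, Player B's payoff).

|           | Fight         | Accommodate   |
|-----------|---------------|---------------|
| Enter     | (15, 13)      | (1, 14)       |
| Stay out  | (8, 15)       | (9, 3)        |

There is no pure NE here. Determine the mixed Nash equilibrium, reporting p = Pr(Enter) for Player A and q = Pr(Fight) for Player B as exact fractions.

p = 12/13, q = 8/15

Each player's mixing probability is pinned down by making the *other* player indifferent.
Player B indifferent between Fight and Accommodate: p·13 + (1−p)·15 = p·14 + (1−p)·3 ⟹ 15 + (-2)p = 3 + 11p ⟹ p = 12/13.
Player A indifferent between Enter and Stay out: q·15 + (1−q)·1 = q·8 + (1−q)·9 ⟹ 1 + 14q = 9 + (-1)q ⟹ q = 8/15.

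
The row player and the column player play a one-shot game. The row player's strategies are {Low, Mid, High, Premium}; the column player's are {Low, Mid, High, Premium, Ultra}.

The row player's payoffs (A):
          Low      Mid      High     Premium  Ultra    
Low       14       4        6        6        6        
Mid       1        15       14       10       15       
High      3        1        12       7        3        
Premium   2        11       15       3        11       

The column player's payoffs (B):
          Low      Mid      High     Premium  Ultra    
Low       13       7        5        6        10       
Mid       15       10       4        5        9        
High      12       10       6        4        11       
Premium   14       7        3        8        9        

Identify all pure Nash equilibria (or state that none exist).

A profile is a Nash equilibrium when each player is best-responding to the other.
The row player's best responses — vs Low: Low (payoff 14); vs Mid: Mid (payoff 15); vs High: Premium (payoff 15); vs Premium: Mid (payoff 10); vs Ultra: Mid (payoff 15).
The column player's best responses — vs Low: Low (payoff 13); vs Mid: Low (payoff 15); vs High: Low (payoff 12); vs Premium: Low (payoff 14).
The only mutual best response is (Low, Low); neither player gains by switching there.

(Low, Low)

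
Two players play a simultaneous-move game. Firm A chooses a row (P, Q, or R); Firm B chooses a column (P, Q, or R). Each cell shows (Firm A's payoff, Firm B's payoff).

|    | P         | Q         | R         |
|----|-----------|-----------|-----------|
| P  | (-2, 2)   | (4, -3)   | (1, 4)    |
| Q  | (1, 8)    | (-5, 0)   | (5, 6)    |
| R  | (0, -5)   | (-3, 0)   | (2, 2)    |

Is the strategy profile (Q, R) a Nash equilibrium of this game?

Holding Firm B at R: Firm A gets 5 from Q, versus 1 from P, 2 from R. No profitable deviation for Firm A.
Holding Firm A at Q: Firm B gets 6 from R but could get 8 by switching to P. Firm B has a profitable deviation.

No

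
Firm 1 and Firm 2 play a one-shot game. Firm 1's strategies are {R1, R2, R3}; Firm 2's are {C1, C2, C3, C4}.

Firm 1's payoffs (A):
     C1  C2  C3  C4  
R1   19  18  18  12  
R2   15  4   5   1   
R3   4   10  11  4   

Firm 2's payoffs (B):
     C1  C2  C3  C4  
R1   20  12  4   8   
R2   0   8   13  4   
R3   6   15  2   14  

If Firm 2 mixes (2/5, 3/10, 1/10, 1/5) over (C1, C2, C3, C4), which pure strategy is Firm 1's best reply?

R1

Compute Firm 1's expected payoff from each pure strategy against the given mix.
R1: (2/5)·19 + (3/10)·18 + (1/10)·18 + (1/5)·12 = 86/5
R2: (2/5)·15 + (3/10)·4 + (1/10)·5 + (1/5)·1 = 79/10
R3: (2/5)·4 + (3/10)·10 + (1/10)·11 + (1/5)·4 = 13/2
Highest expected payoff is 86/5, from R1.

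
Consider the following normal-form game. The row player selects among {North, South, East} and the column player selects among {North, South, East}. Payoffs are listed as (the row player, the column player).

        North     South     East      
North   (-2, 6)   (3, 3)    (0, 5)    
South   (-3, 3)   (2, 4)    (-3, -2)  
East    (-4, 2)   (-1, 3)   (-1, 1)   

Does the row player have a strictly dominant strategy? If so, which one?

Check whether one of the row player's strategies beats all alternatives regardless of what the opponent does.
North strictly dominates: vs North: -2 > each of {-3, -4}; vs South: 3 > each of {2, -1}; vs East: 0 > each of {-3, -1}.

North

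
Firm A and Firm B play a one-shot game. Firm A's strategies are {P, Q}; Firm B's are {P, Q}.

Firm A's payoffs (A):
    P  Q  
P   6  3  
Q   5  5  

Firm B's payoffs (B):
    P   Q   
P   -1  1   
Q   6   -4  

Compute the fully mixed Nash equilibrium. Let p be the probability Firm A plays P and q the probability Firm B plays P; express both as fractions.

In a mixed NE each player is indifferent between their pure strategies, so the opponent's mix sets the indifference.
Firm B indifferent between P and Q: p·(-1) + (1−p)·6 = p·1 + (1−p)·(-4) ⟹ 6 + (-7)p = (-4) + 5p ⟹ p = 5/6.
Firm A indifferent between P and Q: q·6 + (1−q)·3 = q·5 + (1−q)·5 ⟹ 3 + 3q = 5 + 0q ⟹ q = 2/3.

p = 5/6, q = 2/3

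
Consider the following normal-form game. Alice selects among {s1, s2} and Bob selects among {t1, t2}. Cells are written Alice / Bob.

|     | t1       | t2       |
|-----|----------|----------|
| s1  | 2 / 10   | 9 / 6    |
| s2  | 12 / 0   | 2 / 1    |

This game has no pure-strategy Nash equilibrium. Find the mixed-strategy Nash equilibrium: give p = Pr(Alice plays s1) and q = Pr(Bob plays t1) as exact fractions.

p = 1/5, q = 7/17

Each player's mixing probability is pinned down by making the *other* player indifferent.
Bob indifferent between t1 and t2: p·10 + (1−p)·0 = p·6 + (1−p)·1 ⟹ 0 + 10p = 1 + 5p ⟹ p = 1/5.
Alice indifferent between s1 and s2: q·2 + (1−q)·9 = q·12 + (1−q)·2 ⟹ 9 + (-7)q = 2 + 10q ⟹ q = 7/17.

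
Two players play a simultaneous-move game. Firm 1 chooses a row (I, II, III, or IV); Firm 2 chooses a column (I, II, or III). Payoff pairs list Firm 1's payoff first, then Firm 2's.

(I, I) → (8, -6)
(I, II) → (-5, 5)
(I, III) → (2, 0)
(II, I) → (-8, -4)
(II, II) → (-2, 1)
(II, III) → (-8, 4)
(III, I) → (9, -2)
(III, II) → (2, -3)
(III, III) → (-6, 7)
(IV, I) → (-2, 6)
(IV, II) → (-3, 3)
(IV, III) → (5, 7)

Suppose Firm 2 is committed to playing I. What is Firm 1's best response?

III

With Firm 2 fixed at I, Firm 1's payoffs are: I → 8, II → -8, III → 9, IV → -2.
The maximum is 9, achieved by III.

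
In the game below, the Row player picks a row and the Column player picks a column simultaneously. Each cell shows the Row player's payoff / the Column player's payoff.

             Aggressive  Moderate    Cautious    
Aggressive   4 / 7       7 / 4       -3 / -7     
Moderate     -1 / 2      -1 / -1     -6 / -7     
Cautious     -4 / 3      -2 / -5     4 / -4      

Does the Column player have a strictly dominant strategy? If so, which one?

Aggressive

Check whether one of the Column player's strategies beats all alternatives regardless of what the opponent does.
Aggressive strictly dominates: vs Aggressive: 7 > each of {4, -7}; vs Moderate: 2 > each of {-1, -7}; vs Cautious: 3 > each of {-5, -4}.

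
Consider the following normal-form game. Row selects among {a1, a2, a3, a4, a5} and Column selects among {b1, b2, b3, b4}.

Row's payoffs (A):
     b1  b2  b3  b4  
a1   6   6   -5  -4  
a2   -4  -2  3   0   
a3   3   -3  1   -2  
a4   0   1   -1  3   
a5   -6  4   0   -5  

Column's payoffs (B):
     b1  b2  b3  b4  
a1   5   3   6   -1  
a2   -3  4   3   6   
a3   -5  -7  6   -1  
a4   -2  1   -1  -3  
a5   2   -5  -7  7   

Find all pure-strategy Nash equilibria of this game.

Find each player's best response to every opponent strategy; NE are the intersections.
Row's best responses — vs b1: a1 (payoff 6); vs b2: a1 (payoff 6); vs b3: a2 (payoff 3); vs b4: a4 (payoff 3).
Column's best responses — vs a1: b3 (payoff 6); vs a2: b4 (payoff 6); vs a3: b3 (payoff 6); vs a4: b2 (payoff 1); vs a5: b4 (payoff 7).
No cell has both players best-responding. For instance, Row's best reply to b2 is a1, but against a1 Column prefers b3 over b2.

None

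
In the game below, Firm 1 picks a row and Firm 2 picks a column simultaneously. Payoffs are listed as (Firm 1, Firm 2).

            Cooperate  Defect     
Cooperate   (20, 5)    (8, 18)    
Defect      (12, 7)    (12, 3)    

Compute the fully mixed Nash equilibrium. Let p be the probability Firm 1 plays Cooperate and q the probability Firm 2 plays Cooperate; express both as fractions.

p = 4/17, q = 1/3

Each player's mixing probability is pinned down by making the *other* player indifferent.
Firm 2 indifferent between Cooperate and Defect: p·5 + (1−p)·7 = p·18 + (1−p)·3 ⟹ 7 + (-2)p = 3 + 15p ⟹ p = 4/17.
Firm 1 indifferent between Cooperate and Defect: q·20 + (1−q)·8 = q·12 + (1−q)·12 ⟹ 8 + 12q = 12 + 0q ⟹ q = 1/3.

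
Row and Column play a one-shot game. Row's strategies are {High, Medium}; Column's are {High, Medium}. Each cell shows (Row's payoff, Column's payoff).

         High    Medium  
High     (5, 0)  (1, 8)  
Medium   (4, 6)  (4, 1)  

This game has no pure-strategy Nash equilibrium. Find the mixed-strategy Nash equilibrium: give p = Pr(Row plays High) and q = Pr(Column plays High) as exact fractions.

p = 5/13, q = 3/4

In a mixed NE each player is indifferent between their pure strategies, so the opponent's mix sets the indifference.
Column indifferent between High and Medium: p·0 + (1−p)·6 = p·8 + (1−p)·1 ⟹ 6 + (-6)p = 1 + 7p ⟹ p = 5/13.
Row indifferent between High and Medium: q·5 + (1−q)·1 = q·4 + (1−q)·4 ⟹ 1 + 4q = 4 + 0q ⟹ q = 3/4.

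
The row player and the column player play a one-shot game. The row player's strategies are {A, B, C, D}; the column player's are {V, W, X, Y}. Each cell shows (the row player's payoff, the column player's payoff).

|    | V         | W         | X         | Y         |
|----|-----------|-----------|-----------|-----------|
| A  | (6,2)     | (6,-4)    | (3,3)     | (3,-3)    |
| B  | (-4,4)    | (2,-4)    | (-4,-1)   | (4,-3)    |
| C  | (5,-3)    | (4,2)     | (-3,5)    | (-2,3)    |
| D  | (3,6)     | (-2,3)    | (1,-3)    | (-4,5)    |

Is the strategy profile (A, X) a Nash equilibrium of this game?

Holding the column player at X: the row player gets 3 from A, versus -4 from B, -3 from C, 1 from D. No profitable deviation for the row player.
Holding the row player at A: the column player gets 3 from X, versus 2 from V, -4 from W, -3 from Y. No profitable deviation for the column player either.

Yes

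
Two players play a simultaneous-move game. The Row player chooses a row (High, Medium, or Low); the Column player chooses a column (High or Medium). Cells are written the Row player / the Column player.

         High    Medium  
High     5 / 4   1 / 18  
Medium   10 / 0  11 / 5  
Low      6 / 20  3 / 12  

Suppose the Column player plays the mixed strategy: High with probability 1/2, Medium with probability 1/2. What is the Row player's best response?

The Row player's best reply maximizes expected payoff against the mix.
High: (1/2)·5 + (1/2)·1 = 3
Medium: (1/2)·10 + (1/2)·11 = 21/2
Low: (1/2)·6 + (1/2)·3 = 9/2
Highest expected payoff is 21/2, from Medium.

Medium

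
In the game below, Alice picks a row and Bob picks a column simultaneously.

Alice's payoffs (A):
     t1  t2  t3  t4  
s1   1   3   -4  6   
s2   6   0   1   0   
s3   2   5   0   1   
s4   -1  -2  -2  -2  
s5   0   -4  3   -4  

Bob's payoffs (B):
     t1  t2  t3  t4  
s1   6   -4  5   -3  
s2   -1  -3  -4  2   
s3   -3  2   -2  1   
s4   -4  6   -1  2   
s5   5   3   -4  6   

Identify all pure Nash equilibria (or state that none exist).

(s3, t2)

Check mutual best responses: a cell is a NE iff neither player can gain by unilaterally deviating.
Alice's best responses — vs t1: s2 (payoff 6); vs t2: s3 (payoff 5); vs t3: s5 (payoff 3); vs t4: s1 (payoff 6).
Bob's best responses — vs s1: t1 (payoff 6); vs s2: t4 (payoff 2); vs s3: t2 (payoff 2); vs s4: t2 (payoff 6); vs s5: t4 (payoff 6).
The only mutual best response is (s3, t2); neither player gains by switching there.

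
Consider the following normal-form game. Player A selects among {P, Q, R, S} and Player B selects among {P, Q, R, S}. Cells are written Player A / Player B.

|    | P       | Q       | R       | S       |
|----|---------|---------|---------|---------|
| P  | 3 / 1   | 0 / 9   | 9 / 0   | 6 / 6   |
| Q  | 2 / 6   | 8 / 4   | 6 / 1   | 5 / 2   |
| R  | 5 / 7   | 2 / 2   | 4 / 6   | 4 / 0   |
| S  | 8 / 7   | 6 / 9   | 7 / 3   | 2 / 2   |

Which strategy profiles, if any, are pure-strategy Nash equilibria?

Find each player's best response to every opponent strategy; NE are the intersections.
Player A's best responses — vs P: S (payoff 8); vs Q: Q (payoff 8); vs R: P (payoff 9); vs S: P (payoff 6).
Player B's best responses — vs P: Q (payoff 9); vs Q: P (payoff 6); vs R: P (payoff 7); vs S: Q (payoff 9).
No cell has both players best-responding. For instance, Player A's best reply to R is P, but against P Player B prefers Q over R.

None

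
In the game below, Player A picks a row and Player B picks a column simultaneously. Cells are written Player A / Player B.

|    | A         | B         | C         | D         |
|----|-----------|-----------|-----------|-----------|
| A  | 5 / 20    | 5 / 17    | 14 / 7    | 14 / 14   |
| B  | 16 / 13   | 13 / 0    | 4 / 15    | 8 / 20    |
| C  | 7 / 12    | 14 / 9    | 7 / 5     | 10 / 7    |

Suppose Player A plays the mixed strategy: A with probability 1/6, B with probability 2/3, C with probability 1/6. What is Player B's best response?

Player B's best reply maximizes expected payoff against the mix.
A: (1/6)·20 + (2/3)·13 + (1/6)·12 = 14
B: (1/6)·17 + (2/3)·0 + (1/6)·9 = 13/3
C: (1/6)·7 + (2/3)·15 + (1/6)·5 = 12
D: (1/6)·14 + (2/3)·20 + (1/6)·7 = 101/6
Highest expected payoff is 101/6, from D.

D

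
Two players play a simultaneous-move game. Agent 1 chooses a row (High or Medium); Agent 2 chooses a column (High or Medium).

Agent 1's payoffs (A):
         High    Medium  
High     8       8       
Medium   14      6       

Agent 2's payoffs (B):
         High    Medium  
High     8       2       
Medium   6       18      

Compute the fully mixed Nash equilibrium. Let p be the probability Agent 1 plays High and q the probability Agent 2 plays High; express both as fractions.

Each player's mixing probability is pinned down by making the *other* player indifferent.
Agent 2 indifferent between High and Medium: p·8 + (1−p)·6 = p·2 + (1−p)·18 ⟹ 6 + 2p = 18 + (-16)p ⟹ p = 2/3.
Agent 1 indifferent between High and Medium: q·8 + (1−q)·8 = q·14 + (1−q)·6 ⟹ 8 + 0q = 6 + 8q ⟹ q = 1/4.

p = 2/3, q = 1/4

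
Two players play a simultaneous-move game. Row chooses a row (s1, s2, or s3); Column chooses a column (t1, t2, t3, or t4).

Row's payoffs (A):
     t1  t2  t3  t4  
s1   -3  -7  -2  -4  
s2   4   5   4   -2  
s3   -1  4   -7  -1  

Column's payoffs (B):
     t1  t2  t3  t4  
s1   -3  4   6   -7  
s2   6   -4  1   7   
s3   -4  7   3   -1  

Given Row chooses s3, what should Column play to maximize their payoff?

With Row fixed at s3, Column's payoffs are: t1 → -4, t2 → 7, t3 → 3, t4 → -1.
The maximum is 7, achieved by t2.

t2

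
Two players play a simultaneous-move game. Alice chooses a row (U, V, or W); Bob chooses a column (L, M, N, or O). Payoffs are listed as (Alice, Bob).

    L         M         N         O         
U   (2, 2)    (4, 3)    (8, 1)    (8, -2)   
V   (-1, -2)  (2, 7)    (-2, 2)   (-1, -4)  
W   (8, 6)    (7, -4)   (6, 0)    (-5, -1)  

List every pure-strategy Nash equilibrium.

(W, L)

Find each player's best response to every opponent strategy; NE are the intersections.
Alice's best responses — vs L: W (payoff 8); vs M: W (payoff 7); vs N: U (payoff 8); vs O: U (payoff 8).
Bob's best responses — vs U: M (payoff 3); vs V: M (payoff 7); vs W: L (payoff 6).
The only mutual best response is (W, L); neither player gains by switching there.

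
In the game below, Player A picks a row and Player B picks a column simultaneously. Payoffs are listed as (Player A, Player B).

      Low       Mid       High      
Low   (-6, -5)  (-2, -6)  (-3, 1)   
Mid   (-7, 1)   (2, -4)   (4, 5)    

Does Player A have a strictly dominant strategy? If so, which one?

None

A strategy is strictly dominant if it gives Player A a strictly higher payoff than every other strategy, against every choice by the opponent.
Low is not dominant: against Mid, Mid gives 2 > -2.
Mid is not dominant: against Low, Low gives -6 > -7.
No single strategy is best against every opponent action.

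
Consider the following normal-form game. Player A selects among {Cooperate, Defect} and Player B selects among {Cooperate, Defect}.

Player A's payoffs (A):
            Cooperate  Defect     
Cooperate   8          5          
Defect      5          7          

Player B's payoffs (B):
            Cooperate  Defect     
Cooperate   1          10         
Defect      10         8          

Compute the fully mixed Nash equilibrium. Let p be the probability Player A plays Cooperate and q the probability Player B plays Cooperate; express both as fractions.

In a mixed NE each player is indifferent between their pure strategies, so the opponent's mix sets the indifference.
Player B indifferent between Cooperate and Defect: p·1 + (1−p)·10 = p·10 + (1−p)·8 ⟹ 10 + (-9)p = 8 + 2p ⟹ p = 2/11.
Player A indifferent between Cooperate and Defect: q·8 + (1−q)·5 = q·5 + (1−q)·7 ⟹ 5 + 3q = 7 + (-2)q ⟹ q = 2/5.

p = 2/11, q = 2/5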